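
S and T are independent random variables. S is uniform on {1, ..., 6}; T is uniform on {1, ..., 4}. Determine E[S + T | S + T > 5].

P(S + T > 5) = 7/12.
Summing (S+T)·P(x,y) over outcomes with S + T > 5 gives 13/3.
E[S + T | S + T > 5] = (13/3) / (7/12) = 52/7.

52/7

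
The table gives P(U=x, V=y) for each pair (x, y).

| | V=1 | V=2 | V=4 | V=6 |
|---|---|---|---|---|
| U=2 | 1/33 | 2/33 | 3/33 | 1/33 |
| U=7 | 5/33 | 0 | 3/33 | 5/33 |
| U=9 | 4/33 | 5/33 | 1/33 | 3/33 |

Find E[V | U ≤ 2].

23/7

P(U ≤ 2) = 7/33.
Summing V·P(U=x,V=y) over the conditioning event gives 23/33.
E[V | U ≤ 2] = (23/33) / (7/33) = 23/7.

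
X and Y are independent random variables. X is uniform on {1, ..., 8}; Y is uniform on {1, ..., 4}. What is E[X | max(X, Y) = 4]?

Outcomes with max(X, Y) = 4: (1,4), (2,4), (3,4), (4,1), (4,2), (4,3), (4,4), each with probability 1/32.
E[X | max(X, Y) = 4] = (1 + 2 + 3 + 4 + 4 + 4 + 4) / 7 = 22/7.

22/7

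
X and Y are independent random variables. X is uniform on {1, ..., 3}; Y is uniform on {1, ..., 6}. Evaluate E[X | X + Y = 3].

3/2

Outcomes with X + Y = 3: (1,2), (2,1), each with probability 1/18.
E[X | X + Y = 3] = (1 + 2) / 2 = 3/2.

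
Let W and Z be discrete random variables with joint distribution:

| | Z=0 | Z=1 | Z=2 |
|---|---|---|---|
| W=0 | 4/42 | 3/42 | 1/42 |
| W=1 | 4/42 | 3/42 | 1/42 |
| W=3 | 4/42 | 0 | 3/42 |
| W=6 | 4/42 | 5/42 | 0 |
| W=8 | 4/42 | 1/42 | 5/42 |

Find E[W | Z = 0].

18/5

P(Z = 0) = 10/21.
Summing W·P(W=x,Z=y) over the conditioning event gives 12/7.
E[W | Z = 0] = (12/7) / (10/21) = 18/5.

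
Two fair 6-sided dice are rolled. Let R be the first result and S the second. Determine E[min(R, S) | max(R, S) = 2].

4/3

Outcomes with max(R, S) = 2: (1,2), (2,1), (2,2), each with probability 1/36.
E[min(R, S) | max(R, S) = 2] = (1 + 1 + 2) / 3 = 4/3.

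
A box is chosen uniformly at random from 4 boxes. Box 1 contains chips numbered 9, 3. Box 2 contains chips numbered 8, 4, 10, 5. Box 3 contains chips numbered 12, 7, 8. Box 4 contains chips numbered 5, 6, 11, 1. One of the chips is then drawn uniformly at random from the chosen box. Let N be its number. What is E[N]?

55/8

E[N | box 1] = (9+3)/2 = 6.
E[N | box 2] = (8+4+10+5)/4 = 27/4.
E[N | box 3] = (12+7+8)/3 = 9.
E[N | box 4] = (5+6+11+1)/4 = 23/4.
E[N] = (1/4)·(6) + (1/4)·(27/4) + (1/4)·(9) + (1/4)·(23/4) = 55/8.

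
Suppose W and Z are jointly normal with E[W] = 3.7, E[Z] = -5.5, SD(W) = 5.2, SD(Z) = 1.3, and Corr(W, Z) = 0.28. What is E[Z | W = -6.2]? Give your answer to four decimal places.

-6.1930

E[Z | W=x] = μ_Z + ρ(σ_Z/σ_W)(x − μ_W) for jointly normal variables.
E[Z | W=-6.2] = -5.5 + (0.28)·(1.3/5.2)·(-6.2 − (3.7)) = -5.5 + (0.07)·(-9.9) = -6.1930.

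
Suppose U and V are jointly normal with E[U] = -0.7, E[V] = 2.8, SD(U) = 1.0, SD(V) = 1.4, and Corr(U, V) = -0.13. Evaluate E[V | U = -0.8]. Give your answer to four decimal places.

For a bivariate normal, E[V | U=x] = μ_V + ρ·(σ_V/σ_U)·(x − μ_U).
E[V | U=-0.8] = 2.8 + (-0.13)·(1.4/1.0)·(-0.8 − (-0.7)) = 2.8 + (-0.182)·(-0.1) = 2.8182.

2.8182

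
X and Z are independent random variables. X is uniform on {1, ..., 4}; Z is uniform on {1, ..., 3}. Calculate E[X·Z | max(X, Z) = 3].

Outcomes with max(X, Z) = 3: (1,3), (2,3), (3,1), (3,2), (3,3), each with probability 1/12.
E[X·Z | max(X, Z) = 3] = (3 + 6 + 3 + 6 + 9) / 5 = 27/5.

27/5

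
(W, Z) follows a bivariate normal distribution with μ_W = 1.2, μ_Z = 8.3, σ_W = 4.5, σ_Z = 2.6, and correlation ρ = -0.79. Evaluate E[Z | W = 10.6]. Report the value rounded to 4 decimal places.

For a bivariate normal, E[Z | W=x] = μ_Z + ρ·(σ_Z/σ_W)·(x − μ_W).
E[Z | W=10.6] = 8.3 + (-0.79)·(2.6/4.5)·(10.6 − (1.2)) = 8.3 + (-0.456444)·(9.4) = 4.0094.

4.0094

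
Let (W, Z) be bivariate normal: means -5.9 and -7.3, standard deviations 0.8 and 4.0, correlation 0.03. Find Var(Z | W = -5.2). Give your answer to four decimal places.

15.9856

Var(Z | W=x) = (1 − ρ²)·σ_Z².
Var(Z | W=-5.2) = (4.0)²·(1 − (0.03)²) = 16·0.9991 = 15.9856.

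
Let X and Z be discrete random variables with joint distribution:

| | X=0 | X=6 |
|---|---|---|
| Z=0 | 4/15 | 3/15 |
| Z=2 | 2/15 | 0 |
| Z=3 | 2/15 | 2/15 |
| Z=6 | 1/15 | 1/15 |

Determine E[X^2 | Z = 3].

P(Z = 3) = 4/15.
Summing X^2·P(X=x,Z=y) over the conditioning event gives 24/5.
E[X^2 | Z = 3] = (24/5) / (4/15) = 18.

18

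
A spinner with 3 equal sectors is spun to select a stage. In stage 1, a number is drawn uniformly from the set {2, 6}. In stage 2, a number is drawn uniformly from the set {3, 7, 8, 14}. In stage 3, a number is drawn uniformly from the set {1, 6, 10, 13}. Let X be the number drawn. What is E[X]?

13/2

E[X | stage 1] = (2+6)/2 = 4.
E[X | stage 2] = (3+7+8+14)/4 = 8.
E[X | stage 3] = (1+6+10+13)/4 = 15/2.
E[X] = (1/3)·(4) + (1/3)·(8) + (1/3)·(15/2) = 13/2.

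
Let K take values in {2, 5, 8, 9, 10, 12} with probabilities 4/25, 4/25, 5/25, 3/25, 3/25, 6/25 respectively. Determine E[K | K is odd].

47/7

P(K is odd) = 7/25.
Σ over the event: 5·4/25 + 9·3/25 = 47/25.
E[K | K is odd] = (47/25) / (7/25) = 47/7.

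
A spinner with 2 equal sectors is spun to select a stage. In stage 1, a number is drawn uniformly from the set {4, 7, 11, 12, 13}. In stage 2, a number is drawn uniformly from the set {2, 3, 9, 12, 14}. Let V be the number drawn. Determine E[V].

87/10

E[V | stage 1] = (4+7+11+12+13)/5 = 47/5.
E[V | stage 2] = (2+3+9+12+14)/5 = 8.
By the law of total expectation,
E[V] = (1/2)·(47/5) + (1/2)·(8) = 87/10.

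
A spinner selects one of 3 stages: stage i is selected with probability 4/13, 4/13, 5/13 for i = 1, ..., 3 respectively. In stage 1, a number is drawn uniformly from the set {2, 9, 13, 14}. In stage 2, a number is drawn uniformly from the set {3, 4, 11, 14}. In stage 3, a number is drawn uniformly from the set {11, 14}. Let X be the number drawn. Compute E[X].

E[X | stage 1] = (2+9+13+14)/4 = 19/2.
E[X | stage 2] = (3+4+11+14)/4 = 8.
E[X | stage 3] = (11+14)/2 = 25/2.
By the law of total expectation,
E[X] = (4/13)·(19/2) + (4/13)·(8) + (5/13)·(25/2) = 265/26.

265/26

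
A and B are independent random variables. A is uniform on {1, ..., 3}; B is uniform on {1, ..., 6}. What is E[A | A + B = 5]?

2

Outcomes with A + B = 5: (1,4), (2,3), (3,2), each with probability 1/18.
E[A | A + B = 5] = (1 + 2 + 3) / 3 = 2.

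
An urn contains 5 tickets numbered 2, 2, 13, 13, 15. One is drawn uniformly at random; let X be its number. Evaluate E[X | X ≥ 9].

41/3

P(X ≥ 9) = 3/5.
Σ over the event: 13·2/5 + 15·1/5 = 41/5.
E[X | X ≥ 9] = (41/5) / (3/5) = 41/3.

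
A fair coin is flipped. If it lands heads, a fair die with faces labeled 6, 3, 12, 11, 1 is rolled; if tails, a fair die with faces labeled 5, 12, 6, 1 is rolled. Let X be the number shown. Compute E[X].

E[X | heads] = (6+3+12+11+1)/5 = 33/5.
E[X | tails] = (5+12+6+1)/4 = 6.
E[X] = (1/2)·(33/5) + (1/2)·(6) = 63/10.

63/10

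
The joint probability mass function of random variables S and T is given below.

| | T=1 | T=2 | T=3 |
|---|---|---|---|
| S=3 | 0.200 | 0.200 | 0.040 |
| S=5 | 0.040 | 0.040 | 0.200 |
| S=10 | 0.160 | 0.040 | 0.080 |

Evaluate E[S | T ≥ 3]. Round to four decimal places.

P(T ≥ 3) = 0.320.
Summing S·P(S=x,T=y) over the conditioning event gives 1.920.
E[S | T ≥ 3] = (1.920) / (0.320) = 6.0000.

6.0000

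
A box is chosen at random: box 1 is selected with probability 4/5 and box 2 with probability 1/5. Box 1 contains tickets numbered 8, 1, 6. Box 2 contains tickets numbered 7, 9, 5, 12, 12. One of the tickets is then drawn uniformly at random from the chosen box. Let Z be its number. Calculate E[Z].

E[Z | box 1] = (8+1+6)/3 = 5.
E[Z | box 2] = (7+9+5+12+12)/5 = 9.
By the law of total expectation,
E[Z] = (4/5)·(5) + (1/5)·(9) = 29/5.

29/5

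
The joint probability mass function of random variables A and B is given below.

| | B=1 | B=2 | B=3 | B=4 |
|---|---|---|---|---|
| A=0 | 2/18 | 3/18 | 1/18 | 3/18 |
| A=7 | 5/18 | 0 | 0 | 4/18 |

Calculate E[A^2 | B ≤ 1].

35

P(B ≤ 1) = 7/18.
Σ A^2·P over the event = 0·(2/18) + 49·(5/18) = 245/18.
E[A^2 | B ≤ 1] = (245/18) / (7/18) = 35.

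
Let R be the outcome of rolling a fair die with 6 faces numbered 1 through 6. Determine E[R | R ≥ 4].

Given R ≥ 4, R is equally likely to be any of {4, 5, 6}.
E[R | R ≥ 4] = (4 + 5 + 6) / 3 = 5.

5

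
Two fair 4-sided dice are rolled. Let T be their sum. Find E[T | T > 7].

P(T > 7) = 1/16.
Σ over the event: 8·1/16 = 1/2.
E[T | T > 7] = (1/2) / (1/16) = 8.

8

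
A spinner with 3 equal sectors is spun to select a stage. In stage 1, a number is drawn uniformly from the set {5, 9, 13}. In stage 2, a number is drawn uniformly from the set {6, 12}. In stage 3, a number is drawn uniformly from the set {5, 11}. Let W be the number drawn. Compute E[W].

E[W | stage 1] = (5+9+13)/3 = 9.
E[W | stage 2] = (6+12)/2 = 9.
E[W | stage 3] = (5+11)/2 = 8.
E[W] = (1/3)·(9) + (1/3)·(9) + (1/3)·(8) = 26/3.

26/3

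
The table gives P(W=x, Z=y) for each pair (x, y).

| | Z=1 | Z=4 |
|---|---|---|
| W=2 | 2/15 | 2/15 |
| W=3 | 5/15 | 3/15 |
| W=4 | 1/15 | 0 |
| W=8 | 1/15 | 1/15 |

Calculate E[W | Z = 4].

P(Z = 4) = 2/5.
Σ W·P over the event = 2·(2/15) + 3·(3/15) + 8·(1/15) = 7/5.
E[W | Z = 4] = (7/5) / (2/5) = 7/2.

7/2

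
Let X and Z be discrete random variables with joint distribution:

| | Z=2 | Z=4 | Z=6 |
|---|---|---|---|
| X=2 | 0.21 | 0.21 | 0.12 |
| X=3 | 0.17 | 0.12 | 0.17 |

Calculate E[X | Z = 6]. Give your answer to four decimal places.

2.5862

P(Z = 6) = 0.29.
Σ X·P over the event = 2·(0.12) + 3·(0.17) = 0.75.
E[X | Z = 6] = (0.75) / (0.29) = 2.5862.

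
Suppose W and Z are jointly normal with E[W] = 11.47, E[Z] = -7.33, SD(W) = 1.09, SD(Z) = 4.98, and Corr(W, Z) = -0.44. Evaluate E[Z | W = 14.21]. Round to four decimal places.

The regression of Z on W has slope ρ·σ_Z/σ_W and passes through (μ_W, μ_Z).
E[Z | W=14.21] = -7.33 + (-0.44)·(4.98/1.09)·(14.21 − (11.47)) = -7.33 + (-2.0103)·(2.74) = -12.8382.

-12.8382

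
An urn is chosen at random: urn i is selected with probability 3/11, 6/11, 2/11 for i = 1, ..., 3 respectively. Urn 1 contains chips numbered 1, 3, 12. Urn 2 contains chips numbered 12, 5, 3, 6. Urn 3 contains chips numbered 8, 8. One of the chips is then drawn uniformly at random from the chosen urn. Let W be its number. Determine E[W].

71/11

E[W | urn 1] = (1+3+12)/3 = 16/3.
E[W | urn 2] = (12+5+3+6)/4 = 13/2.
E[W | urn 3] = (8+8)/2 = 8.
E[W] = (3/11)·(16/3) + (6/11)·(13/2) + (2/11)·(8) = 71/11.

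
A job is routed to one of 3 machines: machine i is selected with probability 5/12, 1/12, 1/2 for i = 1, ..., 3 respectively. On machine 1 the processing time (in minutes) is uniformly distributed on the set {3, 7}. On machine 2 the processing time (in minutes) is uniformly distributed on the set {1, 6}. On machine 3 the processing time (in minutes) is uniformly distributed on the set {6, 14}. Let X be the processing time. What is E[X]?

E[X | machine 1] = (3+7)/2 = 5.
E[X | machine 2] = (1+6)/2 = 7/2.
E[X | machine 3] = (6+14)/2 = 10.
By the law of total expectation,
E[X] = (5/12)·(5) + (1/12)·(7/2) + (1/2)·(10) = 59/8.

59/8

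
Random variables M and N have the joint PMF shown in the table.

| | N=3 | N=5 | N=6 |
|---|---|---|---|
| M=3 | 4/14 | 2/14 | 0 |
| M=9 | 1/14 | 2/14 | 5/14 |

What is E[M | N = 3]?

21/5

P(N = 3) = 5/14.
Σ M·P over the event = 3·(4/14) + 9·(1/14) = 3/2.
E[M | N = 3] = (3/2) / (5/14) = 21/5.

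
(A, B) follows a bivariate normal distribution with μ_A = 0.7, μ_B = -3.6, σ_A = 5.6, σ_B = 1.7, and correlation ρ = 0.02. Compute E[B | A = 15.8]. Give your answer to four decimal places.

For a bivariate normal, E[B | A=x] = μ_B + ρ·(σ_B/σ_A)·(x − μ_A).
E[B | A=15.8] = -3.6 + (0.02)·(1.7/5.6)·(15.8 − (0.7)) = -3.6 + (0.0060714)·(15.1) = -3.5083.

-3.5083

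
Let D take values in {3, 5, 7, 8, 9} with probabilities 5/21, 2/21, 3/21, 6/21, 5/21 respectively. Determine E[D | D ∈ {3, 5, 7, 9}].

91/15

P(D ∈ {3, 5, 7, 9}) = 5/7.
Σ over the event: 3·5/21 + 5·2/21 + 7·1/7 + 9·5/21 = 13/3.
E[D | D ∈ {3, 5, 7, 9}] = (13/3) / (5/7) = 91/15.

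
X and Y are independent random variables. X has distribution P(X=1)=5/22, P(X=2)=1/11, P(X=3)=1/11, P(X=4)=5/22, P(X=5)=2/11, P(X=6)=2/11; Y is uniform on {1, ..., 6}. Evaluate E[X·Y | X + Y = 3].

P(X + Y = 3) = 7/132.
Summing XY·P(x,y) over outcomes with X + Y = 3 gives 7/66.
E[X·Y | X + Y = 3] = (7/66) / (7/132) = 2.

2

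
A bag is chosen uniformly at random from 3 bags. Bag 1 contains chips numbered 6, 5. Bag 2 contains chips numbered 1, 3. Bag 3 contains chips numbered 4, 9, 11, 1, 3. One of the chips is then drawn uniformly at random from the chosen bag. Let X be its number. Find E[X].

131/30

E[X | bag 1] = (6+5)/2 = 11/2.
E[X | bag 2] = (1+3)/2 = 2.
E[X | bag 3] = (4+9+11+1+3)/5 = 28/5.
E[X] = (1/3)·(11/2) + (1/3)·(2) + (1/3)·(28/5) = 131/30.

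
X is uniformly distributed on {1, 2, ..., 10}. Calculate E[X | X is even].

6

Given X is even, X is equally likely to be any of {2, 4, 6, 8, 10}.
E[X | X is even] = (2 + 4 + 6 + 8 + 10) / 5 = 6.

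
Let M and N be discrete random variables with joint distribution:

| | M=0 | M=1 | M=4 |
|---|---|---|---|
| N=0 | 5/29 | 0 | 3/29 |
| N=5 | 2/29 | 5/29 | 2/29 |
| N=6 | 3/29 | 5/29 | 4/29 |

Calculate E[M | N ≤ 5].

25/17

P(N ≤ 5) = 17/29.
Σ M·P over the event = 0·(5/29) + 0·(2/29) + 1·(5/29) + 4·(3/29) + 4·(2/29) = 25/29.
E[M | N ≤ 5] = (25/29) / (17/29) = 25/17.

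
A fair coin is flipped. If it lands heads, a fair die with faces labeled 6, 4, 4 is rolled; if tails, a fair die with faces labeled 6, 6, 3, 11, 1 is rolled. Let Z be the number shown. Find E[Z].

151/30

E[Z | heads] = (6+4+4)/3 = 14/3.
E[Z | tails] = (6+6+3+11+1)/5 = 27/5.
E[Z] = (1/2)·(14/3) + (1/2)·(27/5) = 151/30.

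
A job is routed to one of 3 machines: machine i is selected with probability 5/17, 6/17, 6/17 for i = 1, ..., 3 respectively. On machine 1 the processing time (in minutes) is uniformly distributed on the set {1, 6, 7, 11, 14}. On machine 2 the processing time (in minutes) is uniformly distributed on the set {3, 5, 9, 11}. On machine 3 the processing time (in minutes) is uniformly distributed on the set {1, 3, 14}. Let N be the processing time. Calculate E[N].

117/17

E[N | machine 1] = (1+6+7+11+14)/5 = 39/5.
E[N | machine 2] = (3+5+9+11)/4 = 7.
E[N | machine 3] = (1+3+14)/3 = 6.
By the law of total expectation,
E[N] = (5/17)·(39/5) + (6/17)·(7) + (6/17)·(6) = 117/17.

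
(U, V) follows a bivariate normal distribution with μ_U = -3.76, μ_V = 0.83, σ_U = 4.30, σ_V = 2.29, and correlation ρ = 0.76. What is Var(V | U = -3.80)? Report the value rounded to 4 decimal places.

For a bivariate normal, Var(V | U=x) = σ_V²(1 − ρ²).
Var(V | U=-3.80) = (2.29)²·(1 − (0.76)²) = 5.2441·0.4224 = 2.2151.

2.2151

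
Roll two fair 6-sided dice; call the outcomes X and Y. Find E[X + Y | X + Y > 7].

P(X + Y > 7) = 5/12.
Summing (X+Y)·P(x,y) over outcomes with X + Y > 7 gives 35/9.
E[X + Y | X + Y > 7] = (35/9) / (5/12) = 28/3.

28/3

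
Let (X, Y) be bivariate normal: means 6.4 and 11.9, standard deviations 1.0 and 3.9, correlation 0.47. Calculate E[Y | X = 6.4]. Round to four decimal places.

11.9000

The regression of Y on X has slope ρ·σ_Y/σ_X and passes through (μ_X, μ_Y).
E[Y | X=6.4] = 11.9 + (0.47)·(3.9/1.0)·(6.4 − (6.4)) = 11.9 + (1.833)·(0) = 11.9000.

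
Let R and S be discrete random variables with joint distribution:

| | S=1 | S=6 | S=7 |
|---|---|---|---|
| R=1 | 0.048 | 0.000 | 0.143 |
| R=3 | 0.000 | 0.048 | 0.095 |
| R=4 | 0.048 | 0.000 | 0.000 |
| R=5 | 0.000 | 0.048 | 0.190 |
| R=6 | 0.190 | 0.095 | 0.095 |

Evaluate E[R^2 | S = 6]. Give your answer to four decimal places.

P(S = 6) = 0.191.
Summing R^2·P(R=x,S=y) over the conditioning event gives 5.052.
E[R^2 | S = 6] = (5.052) / (0.191) = 26.4503.

26.4503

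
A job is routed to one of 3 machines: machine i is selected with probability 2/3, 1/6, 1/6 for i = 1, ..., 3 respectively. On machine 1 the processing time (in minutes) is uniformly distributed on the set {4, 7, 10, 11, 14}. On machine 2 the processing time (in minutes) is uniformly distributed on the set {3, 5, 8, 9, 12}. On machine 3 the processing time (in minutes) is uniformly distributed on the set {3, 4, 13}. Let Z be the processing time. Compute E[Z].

E[Z | machine 1] = (4+7+10+11+14)/5 = 46/5.
E[Z | machine 2] = (3+5+8+9+12)/5 = 37/5.
E[Z | machine 3] = (3+4+13)/3 = 20/3.
By the law of total expectation,
E[Z] = (2/3)·(46/5) + (1/6)·(37/5) + (1/6)·(20/3) = 763/90.

763/90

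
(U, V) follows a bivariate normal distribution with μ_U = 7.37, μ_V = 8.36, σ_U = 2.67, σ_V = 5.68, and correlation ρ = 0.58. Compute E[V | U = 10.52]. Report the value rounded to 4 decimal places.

E[V | U=x] = μ_V + ρ(σ_V/σ_U)(x − μ_U) for jointly normal variables.
E[V | U=10.52] = 8.36 + (0.58)·(5.68/2.67)·(10.52 − (7.37)) = 8.36 + (1.23386)·(3.15) = 12.2467.

12.2467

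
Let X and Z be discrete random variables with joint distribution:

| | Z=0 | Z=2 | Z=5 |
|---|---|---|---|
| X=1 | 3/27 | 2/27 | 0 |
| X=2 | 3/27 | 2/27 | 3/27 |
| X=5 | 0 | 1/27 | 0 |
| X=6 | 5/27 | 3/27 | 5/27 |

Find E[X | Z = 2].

29/8

P(Z = 2) = 8/27.
Σ X·P over the event = 1·(2/27) + 2·(2/27) + 5·(1/27) + 6·(3/27) = 29/27.
E[X | Z = 2] = (29/27) / (8/27) = 29/8.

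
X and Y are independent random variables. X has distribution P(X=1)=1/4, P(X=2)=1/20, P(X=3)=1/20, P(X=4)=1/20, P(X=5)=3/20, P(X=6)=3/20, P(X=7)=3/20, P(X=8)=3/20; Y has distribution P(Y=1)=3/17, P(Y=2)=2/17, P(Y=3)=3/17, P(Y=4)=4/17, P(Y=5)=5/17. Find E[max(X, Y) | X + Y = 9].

253/41

P(X + Y = 9) = 41/340.
Summing max(X,Y)·P(x,y) over outcomes with X + Y = 9 gives 253/340.
E[max(X, Y) | X + Y = 9] = (253/340) / (41/340) = 253/41.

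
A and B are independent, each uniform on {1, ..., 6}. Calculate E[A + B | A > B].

7

P(A > B) = 5/12.
Summing (A+B)·P(x,y) over outcomes with A > B gives 35/12.
E[A + B | A > B] = (35/12) / (5/12) = 7.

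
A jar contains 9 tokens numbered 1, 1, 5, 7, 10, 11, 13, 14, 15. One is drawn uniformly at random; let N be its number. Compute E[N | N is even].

12

P(N is even) = 2/9.
Σ over the event: 10·1/9 + 14·1/9 = 8/3.
E[N | N is even] = (8/3) / (2/9) = 12.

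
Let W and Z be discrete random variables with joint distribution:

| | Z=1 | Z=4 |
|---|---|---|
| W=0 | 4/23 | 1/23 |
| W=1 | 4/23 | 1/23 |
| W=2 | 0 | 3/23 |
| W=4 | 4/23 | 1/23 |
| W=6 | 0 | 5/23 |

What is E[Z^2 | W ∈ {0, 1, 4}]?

P(W ∈ {0, 1, 4}) = 15/23.
Σ Z^2·P over the event = 1·(4/23) + 16·(1/23) + 1·(4/23) + 16·(1/23) + 1·(4/23) + 16·(1/23) = 60/23.
E[Z^2 | W ∈ {0, 1, 4}] = (60/23) / (15/23) = 4.

4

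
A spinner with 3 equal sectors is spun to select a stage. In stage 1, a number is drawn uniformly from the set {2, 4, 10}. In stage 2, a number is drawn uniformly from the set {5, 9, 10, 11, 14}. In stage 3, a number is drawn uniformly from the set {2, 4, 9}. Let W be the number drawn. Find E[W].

302/45

E[W | stage 1] = (2+4+10)/3 = 16/3.
E[W | stage 2] = (5+9+10+11+14)/5 = 49/5.
E[W | stage 3] = (2+4+9)/3 = 5.
By the law of total expectation,
E[W] = (1/3)·(16/3) + (1/3)·(49/5) + (1/3)·(5) = 302/45.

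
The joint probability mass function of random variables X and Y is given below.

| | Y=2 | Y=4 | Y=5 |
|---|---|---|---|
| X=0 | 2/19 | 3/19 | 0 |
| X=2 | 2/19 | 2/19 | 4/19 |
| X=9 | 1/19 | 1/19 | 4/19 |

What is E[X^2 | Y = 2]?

89/5

P(Y = 2) = 5/19.
Σ X^2·P over the event = 0·(2/19) + 4·(2/19) + 81·(1/19) = 89/19.
E[X^2 | Y = 2] = (89/19) / (5/19) = 89/5.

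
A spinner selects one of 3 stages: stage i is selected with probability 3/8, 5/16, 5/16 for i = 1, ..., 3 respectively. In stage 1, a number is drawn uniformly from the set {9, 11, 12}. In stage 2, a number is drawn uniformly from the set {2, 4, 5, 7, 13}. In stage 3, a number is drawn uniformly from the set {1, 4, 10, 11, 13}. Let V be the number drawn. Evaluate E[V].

67/8

E[V | stage 1] = (9+11+12)/3 = 32/3.
E[V | stage 2] = (2+4+5+7+13)/5 = 31/5.
E[V | stage 3] = (1+4+10+11+13)/5 = 39/5.
E[V] = (3/8)·(32/3) + (5/16)·(31/5) + (5/16)·(39/5) = 67/8.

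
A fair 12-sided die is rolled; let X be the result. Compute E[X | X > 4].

17/2

Given X > 4, X is equally likely to be any of {5, 6, 7, 8, 9, 10, 11, 12}.
E[X | X > 4] = (5 + 6 + 7 + 8 + 9 + 10 + 11 + 12) / 8 = 17/2.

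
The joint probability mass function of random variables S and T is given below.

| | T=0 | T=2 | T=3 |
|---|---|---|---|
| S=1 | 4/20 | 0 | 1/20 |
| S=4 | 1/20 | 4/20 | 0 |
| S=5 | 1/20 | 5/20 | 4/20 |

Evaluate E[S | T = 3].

21/5

P(T = 3) = 1/4.
Summing S·P(S=x,T=y) over the conditioning event gives 21/20.
E[S | T = 3] = (21/20) / (1/4) = 21/5.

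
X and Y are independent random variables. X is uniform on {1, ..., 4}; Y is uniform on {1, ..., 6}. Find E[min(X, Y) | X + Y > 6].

Outcomes with X + Y > 6: (1,6), (2,5), (2,6), (3,4), (3,5), (3,6), (4,3), (4,4), (4,5), (4,6), each with probability 1/24.
E[min(X, Y) | X + Y > 6] = (1 + 2 + 2 + 3 + 3 + 3 + 3 + 4 + 4 + 4) / 10 = 29/10.

29/10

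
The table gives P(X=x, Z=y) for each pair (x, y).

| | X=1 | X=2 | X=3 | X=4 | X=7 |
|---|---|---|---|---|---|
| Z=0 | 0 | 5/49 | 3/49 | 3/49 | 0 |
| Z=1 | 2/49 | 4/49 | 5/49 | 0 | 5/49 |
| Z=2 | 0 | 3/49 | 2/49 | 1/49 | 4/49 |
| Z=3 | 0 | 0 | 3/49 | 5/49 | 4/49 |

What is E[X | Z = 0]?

P(Z = 0) = 11/49.
Σ X·P over the event = 2·(5/49) + 3·(3/49) + 4·(3/49) = 31/49.
E[X | Z = 0] = (31/49) / (11/49) = 31/11.

31/11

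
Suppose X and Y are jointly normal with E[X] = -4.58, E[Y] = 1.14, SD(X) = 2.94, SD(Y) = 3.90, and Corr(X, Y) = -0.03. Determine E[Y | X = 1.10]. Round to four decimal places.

0.9140

The regression of Y on X has slope ρ·σ_Y/σ_X and passes through (μ_X, μ_Y).
E[Y | X=1.10] = 1.14 + (-0.03)·(3.90/2.94)·(1.10 − (-4.58)) = 1.14 + (-0.039796)·(5.68) = 0.9140.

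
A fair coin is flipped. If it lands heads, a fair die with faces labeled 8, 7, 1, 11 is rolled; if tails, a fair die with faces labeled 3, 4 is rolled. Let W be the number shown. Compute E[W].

41/8

E[W | heads] = (8+7+1+11)/4 = 27/4.
E[W | tails] = (3+4)/2 = 7/2.
E[W] = (1/2)·(27/4) + (1/2)·(7/2) = 41/8.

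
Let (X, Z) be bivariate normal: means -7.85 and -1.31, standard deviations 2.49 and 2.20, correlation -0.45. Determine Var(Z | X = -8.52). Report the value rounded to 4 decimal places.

The conditional variance in a bivariate normal is σ_Z²(1 − ρ²), independent of x.
Var(Z | X=-8.52) = (2.20)²·(1 − (-0.45)²) = 4.84·0.7975 = 3.8599.

3.8599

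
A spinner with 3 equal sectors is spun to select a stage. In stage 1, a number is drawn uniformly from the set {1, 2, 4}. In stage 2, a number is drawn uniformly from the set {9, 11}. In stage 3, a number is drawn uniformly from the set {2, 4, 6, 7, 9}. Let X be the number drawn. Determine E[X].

269/45

E[X | stage 1] = (1+2+4)/3 = 7/3.
E[X | stage 2] = (9+11)/2 = 10.
E[X | stage 3] = (2+4+6+7+9)/5 = 28/5.
By the law of total expectation,
E[X] = (1/3)·(7/3) + (1/3)·(10) + (1/3)·(28/5) = 269/45.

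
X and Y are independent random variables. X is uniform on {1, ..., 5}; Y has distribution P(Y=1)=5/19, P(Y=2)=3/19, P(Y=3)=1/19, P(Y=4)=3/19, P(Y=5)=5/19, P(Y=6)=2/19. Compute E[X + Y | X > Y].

93/17

P(X > Y) = 34/95.
Summing (X+Y)·P(x,y) over outcomes with X > Y gives 186/95.
E[X + Y | X > Y] = (186/95) / (34/95) = 93/17.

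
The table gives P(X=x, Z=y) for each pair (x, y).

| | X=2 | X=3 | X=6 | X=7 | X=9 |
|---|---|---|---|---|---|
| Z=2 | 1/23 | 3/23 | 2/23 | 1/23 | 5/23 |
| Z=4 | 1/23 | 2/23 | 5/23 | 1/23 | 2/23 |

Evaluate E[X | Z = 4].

63/11

P(Z = 4) = 11/23.
Σ X·P over the event = 2·(1/23) + 3·(2/23) + 6·(5/23) + 7·(1/23) + 9·(2/23) = 63/23.
E[X | Z = 4] = (63/23) / (11/23) = 63/11.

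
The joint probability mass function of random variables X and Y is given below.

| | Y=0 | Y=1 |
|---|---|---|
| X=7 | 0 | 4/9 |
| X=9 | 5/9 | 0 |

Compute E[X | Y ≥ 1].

7

P(Y ≥ 1) = 4/9.
Σ X·P over the event = 7·(4/9) = 28/9.
E[X | Y ≥ 1] = (28/9) / (4/9) = 7.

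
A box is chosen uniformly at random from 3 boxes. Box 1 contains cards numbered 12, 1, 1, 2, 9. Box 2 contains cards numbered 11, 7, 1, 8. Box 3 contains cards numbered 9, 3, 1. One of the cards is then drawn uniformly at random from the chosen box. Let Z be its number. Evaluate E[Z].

E[Z | box 1] = (12+1+1+2+9)/5 = 5.
E[Z | box 2] = (11+7+1+8)/4 = 27/4.
E[Z | box 3] = (9+3+1)/3 = 13/3.
E[Z] = (1/3)·(5) + (1/3)·(27/4) + (1/3)·(13/3) = 193/36.

193/36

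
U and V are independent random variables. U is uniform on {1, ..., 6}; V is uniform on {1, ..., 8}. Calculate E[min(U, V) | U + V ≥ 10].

67/15

P(U + V ≥ 10) = 5/16.
Summing min(U,V)·P(x,y) over outcomes with U + V ≥ 10 gives 67/48.
E[min(U, V) | U + V ≥ 10] = (67/48) / (5/16) = 67/15.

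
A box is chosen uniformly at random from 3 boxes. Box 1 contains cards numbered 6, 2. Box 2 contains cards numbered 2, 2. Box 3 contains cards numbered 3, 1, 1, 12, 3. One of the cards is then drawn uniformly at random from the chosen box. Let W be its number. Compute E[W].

10/3

E[W | box 1] = (6+2)/2 = 4.
E[W | box 2] = (2+2)/2 = 2.
E[W | box 3] = (3+1+1+12+3)/5 = 4.
By the law of total expectation,
E[W] = (1/3)·(4) + (1/3)·(2) + (1/3)·(4) = 10/3.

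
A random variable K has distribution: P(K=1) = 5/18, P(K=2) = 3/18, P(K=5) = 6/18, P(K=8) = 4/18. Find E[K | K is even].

P(K is even) = 7/18.
Σ over the event: 2·1/6 + 8·2/9 = 19/9.
E[K | K is even] = (19/9) / (7/18) = 38/7.

38/7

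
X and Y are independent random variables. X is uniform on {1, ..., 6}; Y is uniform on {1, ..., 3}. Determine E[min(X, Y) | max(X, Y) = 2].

4/3

Outcomes with max(X, Y) = 2: (1,2), (2,1), (2,2), each with probability 1/18.
E[min(X, Y) | max(X, Y) = 2] = (1 + 1 + 2) / 3 = 4/3.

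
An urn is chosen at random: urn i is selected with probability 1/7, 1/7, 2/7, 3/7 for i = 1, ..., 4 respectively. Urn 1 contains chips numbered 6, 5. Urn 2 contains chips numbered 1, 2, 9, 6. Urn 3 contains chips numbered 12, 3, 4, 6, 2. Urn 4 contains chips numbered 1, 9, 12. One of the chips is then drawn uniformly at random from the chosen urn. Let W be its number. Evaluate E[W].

214/35

E[W | urn 1] = (6+5)/2 = 11/2.
E[W | urn 2] = (1+2+9+6)/4 = 9/2.
E[W | urn 3] = (12+3+4+6+2)/5 = 27/5.
E[W | urn 4] = (1+9+12)/3 = 22/3.
By the law of total expectation,
E[W] = (1/7)·(11/2) + (1/7)·(9/2) + (2/7)·(27/5) + (3/7)·(22/3) = 214/35.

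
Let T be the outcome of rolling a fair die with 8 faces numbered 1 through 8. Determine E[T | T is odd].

Given T is odd, T is equally likely to be any of {1, 3, 5, 7}.
E[T | T is odd] = (1 + 3 + 5 + 7) / 4 = 4.

4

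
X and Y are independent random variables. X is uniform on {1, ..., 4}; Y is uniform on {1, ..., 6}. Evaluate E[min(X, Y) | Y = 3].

Outcomes with Y = 3: (1,3), (2,3), (3,3), (4,3), each with probability 1/24.
E[min(X, Y) | Y = 3] = (1 + 2 + 3 + 3) / 4 = 9/4.

9/4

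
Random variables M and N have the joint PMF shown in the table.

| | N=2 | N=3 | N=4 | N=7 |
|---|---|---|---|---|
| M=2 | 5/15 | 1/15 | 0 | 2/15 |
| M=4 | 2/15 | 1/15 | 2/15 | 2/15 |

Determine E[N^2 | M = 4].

P(M = 4) = 7/15.
Summing N^2·P(M=x,N=y) over the conditioning event gives 49/5.
E[N^2 | M = 4] = (49/5) / (7/15) = 21.

21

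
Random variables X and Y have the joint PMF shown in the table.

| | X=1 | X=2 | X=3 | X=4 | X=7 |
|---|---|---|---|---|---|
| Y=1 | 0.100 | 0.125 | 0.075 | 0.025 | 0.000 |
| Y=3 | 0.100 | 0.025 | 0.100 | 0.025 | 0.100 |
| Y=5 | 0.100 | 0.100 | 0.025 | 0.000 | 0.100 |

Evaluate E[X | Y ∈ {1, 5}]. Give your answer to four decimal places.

2.6923

P(Y ∈ {1, 5}) = 0.650.
Σ X·P over the event = 1·(0.100) + 1·(0.100) + 2·(0.125) + 2·(0.100) + 3·(0.075) + 3·(0.025) + 4·(0.025) + 7·(0.100) = 1.750.
E[X | Y ∈ {1, 5}] = (1.750) / (0.650) = 2.6923.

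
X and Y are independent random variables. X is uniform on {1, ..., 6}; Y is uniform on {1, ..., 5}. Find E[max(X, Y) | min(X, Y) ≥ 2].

P(min(X, Y) ≥ 2) = 2/3.
Summing max(X,Y)·P(x,y) over outcomes with min(X, Y) ≥ 2 gives 3.
E[max(X, Y) | min(X, Y) ≥ 2] = (3) / (2/3) = 9/2.

9/2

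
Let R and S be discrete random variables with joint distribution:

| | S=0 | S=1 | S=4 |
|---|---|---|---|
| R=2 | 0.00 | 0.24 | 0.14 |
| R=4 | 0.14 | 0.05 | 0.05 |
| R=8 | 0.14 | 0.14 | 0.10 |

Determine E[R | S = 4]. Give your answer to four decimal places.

P(S = 4) = 0.29.
Σ R·P over the event = 2·(0.14) + 4·(0.05) + 8·(0.10) = 1.28.
E[R | S = 4] = (1.28) / (0.29) = 4.4138.

4.4138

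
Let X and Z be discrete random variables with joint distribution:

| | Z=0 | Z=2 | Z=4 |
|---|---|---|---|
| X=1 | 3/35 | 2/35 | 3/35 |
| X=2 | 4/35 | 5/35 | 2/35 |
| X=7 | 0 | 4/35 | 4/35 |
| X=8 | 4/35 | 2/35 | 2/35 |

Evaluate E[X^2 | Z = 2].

P(Z = 2) = 13/35.
Summing X^2·P(X=x,Z=y) over the conditioning event gives 346/35.
E[X^2 | Z = 2] = (346/35) / (13/35) = 346/13.

346/13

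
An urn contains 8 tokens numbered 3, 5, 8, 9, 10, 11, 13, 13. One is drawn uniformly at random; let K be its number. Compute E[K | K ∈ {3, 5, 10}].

P(K ∈ {3, 5, 10}) = 3/8.
Σ over the event: 3·1/8 + 5·1/8 + 10·1/8 = 9/4.
E[K | K ∈ {3, 5, 10}] = (9/4) / (3/8) = 6.

6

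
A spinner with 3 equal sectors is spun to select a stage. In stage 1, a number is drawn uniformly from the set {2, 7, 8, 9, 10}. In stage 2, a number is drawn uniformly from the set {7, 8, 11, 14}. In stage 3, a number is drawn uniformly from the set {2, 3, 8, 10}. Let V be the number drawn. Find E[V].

E[V | stage 1] = (2+7+8+9+10)/5 = 36/5.
E[V | stage 2] = (7+8+11+14)/4 = 10.
E[V | stage 3] = (2+3+8+10)/4 = 23/4.
E[V] = (1/3)·(36/5) + (1/3)·(10) + (1/3)·(23/4) = 153/20.

153/20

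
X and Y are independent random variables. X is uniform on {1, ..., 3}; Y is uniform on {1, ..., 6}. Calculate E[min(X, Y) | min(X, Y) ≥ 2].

12/5

Outcomes with min(X, Y) ≥ 2: (2,2), (2,3), (2,4), (2,5), (2,6), (3,2), (3,3), (3,4), (3,5), (3,6), each with probability 1/18.
E[min(X, Y) | min(X, Y) ≥ 2] = (2 + 2 + 2 + 2 + 2 + 2 + 3 + 3 + 3 + 3) / 10 = 12/5.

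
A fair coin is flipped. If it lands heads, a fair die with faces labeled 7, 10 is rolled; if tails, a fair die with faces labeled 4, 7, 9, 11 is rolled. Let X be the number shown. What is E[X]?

65/8

E[X | heads] = (7+10)/2 = 17/2.
E[X | tails] = (4+7+9+11)/4 = 31/4.
E[X] = (1/2)·(17/2) + (1/2)·(31/4) = 65/8.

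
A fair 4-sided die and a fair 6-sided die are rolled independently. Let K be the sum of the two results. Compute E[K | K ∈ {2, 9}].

20/3

P(K ∈ {2, 9}) = 1/8.
Σ over the event: 2·1/24 + 9·1/12 = 5/6.
E[K | K ∈ {2, 9}] = (5/6) / (1/8) = 20/3.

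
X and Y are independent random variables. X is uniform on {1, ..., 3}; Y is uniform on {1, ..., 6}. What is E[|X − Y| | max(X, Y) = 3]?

Outcomes with max(X, Y) = 3: (1,3), (2,3), (3,1), (3,2), (3,3), each with probability 1/18.
E[|X − Y| | max(X, Y) = 3] = (2 + 1 + 2 + 1 + 0) / 5 = 6/5.

6/5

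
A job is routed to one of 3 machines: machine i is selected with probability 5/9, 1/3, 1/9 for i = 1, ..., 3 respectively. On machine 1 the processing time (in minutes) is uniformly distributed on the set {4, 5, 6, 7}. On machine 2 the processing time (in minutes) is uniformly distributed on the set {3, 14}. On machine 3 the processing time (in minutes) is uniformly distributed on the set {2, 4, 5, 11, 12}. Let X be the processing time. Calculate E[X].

E[X | machine 1] = (4+5+6+7)/4 = 11/2.
E[X | machine 2] = (3+14)/2 = 17/2.
E[X | machine 3] = (2+4+5+11+12)/5 = 34/5.
E[X] = (5/9)·(11/2) + (1/3)·(17/2) + (1/9)·(34/5) = 299/45.

299/45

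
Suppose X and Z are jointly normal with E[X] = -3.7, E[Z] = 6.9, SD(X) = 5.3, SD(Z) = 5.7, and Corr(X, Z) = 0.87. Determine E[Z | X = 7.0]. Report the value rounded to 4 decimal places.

E[Z | X=x] = μ_Z + ρ(σ_Z/σ_X)(x − μ_X) for jointly normal variables.
E[Z | X=7.0] = 6.9 + (0.87)·(5.7/5.3)·(7.0 − (-3.7)) = 6.9 + (0.93566)·(10.7) = 16.9116.

16.9116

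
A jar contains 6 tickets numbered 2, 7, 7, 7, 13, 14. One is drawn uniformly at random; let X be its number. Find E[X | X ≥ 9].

27/2

P(X ≥ 9) = 1/3.
Σ over the event: 13·1/6 + 14·1/6 = 9/2.
E[X | X ≥ 9] = (9/2) / (1/3) = 27/2.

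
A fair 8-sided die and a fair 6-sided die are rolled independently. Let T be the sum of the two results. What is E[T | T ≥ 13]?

P(T ≥ 13) = 1/16.
Σ over the event: 13·1/24 + 14·1/48 = 5/6.
E[T | T ≥ 13] = (5/6) / (1/16) = 40/3.

40/3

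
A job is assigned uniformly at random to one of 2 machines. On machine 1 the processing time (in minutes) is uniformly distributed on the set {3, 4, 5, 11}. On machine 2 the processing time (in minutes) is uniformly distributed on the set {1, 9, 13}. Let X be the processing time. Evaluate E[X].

161/24

E[X | machine 1] = (3+4+5+11)/4 = 23/4.
E[X | machine 2] = (1+9+13)/3 = 23/3.
By the law of total expectation,
E[X] = (1/2)·(23/4) + (1/2)·(23/3) = 161/24.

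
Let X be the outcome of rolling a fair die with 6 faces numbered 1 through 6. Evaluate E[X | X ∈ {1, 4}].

5/2

P(X ∈ {1, 4}) = 1/3.
Σ over the event: 1·1/6 + 4·1/6 = 5/6.
E[X | X ∈ {1, 4}] = (5/6) / (1/3) = 5/2.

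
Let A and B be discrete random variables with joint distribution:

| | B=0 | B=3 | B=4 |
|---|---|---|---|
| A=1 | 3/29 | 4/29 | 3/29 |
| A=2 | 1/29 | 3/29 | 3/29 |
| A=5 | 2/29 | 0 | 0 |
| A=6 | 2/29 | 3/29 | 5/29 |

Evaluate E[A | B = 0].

P(B = 0) = 8/29.
Σ A·P over the event = 1·(3/29) + 2·(1/29) + 5·(2/29) + 6·(2/29) = 27/29.
E[A | B = 0] = (27/29) / (8/29) = 27/8.

27/8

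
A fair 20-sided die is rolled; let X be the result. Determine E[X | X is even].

Given X is even, X is equally likely to be any of {2, 4, 6, 8, 10, 12, 14, 16, 18, 20}.
E[X | X is even] = (2 + 4 + 6 + 8 + 10 + 12 + 14 + 16 + 18 + 20) / 10 = 11.

11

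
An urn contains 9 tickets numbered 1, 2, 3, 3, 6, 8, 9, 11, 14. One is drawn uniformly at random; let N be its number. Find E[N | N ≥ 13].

P(N ≥ 13) = 1/9.
Σ over the event: 14·1/9 = 14/9.
E[N | N ≥ 13] = (14/9) / (1/9) = 14.

14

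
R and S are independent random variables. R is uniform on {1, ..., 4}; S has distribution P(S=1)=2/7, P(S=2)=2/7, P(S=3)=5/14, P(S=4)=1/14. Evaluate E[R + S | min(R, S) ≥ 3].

P(min(R, S) ≥ 3) = 3/14.
Summing (R+S)·P(x,y) over outcomes with min(R, S) ≥ 3 gives 10/7.
E[R + S | min(R, S) ≥ 3] = (10/7) / (3/14) = 20/3.

20/3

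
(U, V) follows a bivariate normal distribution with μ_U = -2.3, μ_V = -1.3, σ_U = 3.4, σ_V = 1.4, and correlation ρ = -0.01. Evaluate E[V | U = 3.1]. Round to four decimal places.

-1.3222

E[V | U=x] = μ_V + ρ(σ_V/σ_U)(x − μ_U) for jointly normal variables.
E[V | U=3.1] = -1.3 + (-0.01)·(1.4/3.4)·(3.1 − (-2.3)) = -1.3 + (-0.0041176)·(5.4) = -1.3222.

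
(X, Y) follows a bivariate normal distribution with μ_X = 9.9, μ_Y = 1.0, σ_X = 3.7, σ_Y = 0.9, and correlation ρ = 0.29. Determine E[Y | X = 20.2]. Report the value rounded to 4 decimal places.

For a bivariate normal, E[Y | X=x] = μ_Y + ρ·(σ_Y/σ_X)·(x − μ_X).
E[Y | X=20.2] = 1.0 + (0.29)·(0.9/3.7)·(20.2 − (9.9)) = 1.0 + (0.070541)·(10.3) = 1.7266.

1.7266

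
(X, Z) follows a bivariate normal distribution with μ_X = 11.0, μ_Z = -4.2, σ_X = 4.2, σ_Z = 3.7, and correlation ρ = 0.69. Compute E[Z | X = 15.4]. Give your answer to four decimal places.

E[Z | X=x] = μ_Z + ρ(σ_Z/σ_X)(x − μ_X) for jointly normal variables.
E[Z | X=15.4] = -4.2 + (0.69)·(3.7/4.2)·(15.4 − (11.0)) = -4.2 + (0.60786)·(4.4) = -1.5254.

-1.5254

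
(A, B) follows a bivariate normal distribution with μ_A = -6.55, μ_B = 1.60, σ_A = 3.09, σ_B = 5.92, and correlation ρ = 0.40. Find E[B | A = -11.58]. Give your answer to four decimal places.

E[B | A=x] = μ_B + ρ(σ_B/σ_A)(x − μ_A) for jointly normal variables.
E[B | A=-11.58] = 1.60 + (0.40)·(5.92/3.09)·(-11.58 − (-6.55)) = 1.60 + (0.76634)·(-5.03) = -2.2547.

-2.2547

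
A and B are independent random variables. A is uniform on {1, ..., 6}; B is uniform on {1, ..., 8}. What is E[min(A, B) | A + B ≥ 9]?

P(A + B ≥ 9) = 7/16.
Summing min(A,B)·P(x,y) over outcomes with A + B ≥ 9 gives 7/4.
E[min(A, B) | A + B ≥ 9] = (7/4) / (7/16) = 4.

4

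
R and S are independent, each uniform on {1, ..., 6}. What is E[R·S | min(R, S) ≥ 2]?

P(min(R, S) ≥ 2) = 25/36.
Summing RS·P(x,y) over outcomes with min(R, S) ≥ 2 gives 100/9.
E[R·S | min(R, S) ≥ 2] = (100/9) / (25/36) = 16.

16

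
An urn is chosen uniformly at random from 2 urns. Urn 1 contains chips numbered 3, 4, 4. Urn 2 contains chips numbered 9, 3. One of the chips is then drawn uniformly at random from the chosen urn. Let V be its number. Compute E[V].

E[V | urn 1] = (3+4+4)/3 = 11/3.
E[V | urn 2] = (9+3)/2 = 6.
E[V] = (1/2)·(11/3) + (1/2)·(6) = 29/6.

29/6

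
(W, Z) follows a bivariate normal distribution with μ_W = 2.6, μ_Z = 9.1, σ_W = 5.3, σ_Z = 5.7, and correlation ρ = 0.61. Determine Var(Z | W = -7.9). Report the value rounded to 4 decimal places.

For a bivariate normal, Var(Z | W=x) = σ_Z²(1 − ρ²).
Var(Z | W=-7.9) = (5.7)²·(1 − (0.61)²) = 32.49·0.6279 = 20.4005.

20.4005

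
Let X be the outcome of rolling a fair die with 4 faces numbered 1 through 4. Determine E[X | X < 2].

Given X < 2, X is equally likely to be any of {1}.
E[X | X < 2] = (1) / 1 = 1.

1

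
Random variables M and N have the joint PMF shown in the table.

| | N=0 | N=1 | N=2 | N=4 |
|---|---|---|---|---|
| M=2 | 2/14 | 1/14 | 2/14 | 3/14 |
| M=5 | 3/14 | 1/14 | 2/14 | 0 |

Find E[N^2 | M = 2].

P(M = 2) = 4/7.
Σ N^2·P over the event = 0·(2/14) + 1·(1/14) + 4·(2/14) + 16·(3/14) = 57/14.
E[N^2 | M = 2] = (57/14) / (4/7) = 57/8.

57/8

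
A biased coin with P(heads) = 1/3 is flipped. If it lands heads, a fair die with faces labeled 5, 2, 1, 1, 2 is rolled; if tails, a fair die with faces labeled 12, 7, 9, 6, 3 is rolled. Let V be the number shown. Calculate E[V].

17/3

E[V | heads] = (5+2+1+1+2)/5 = 11/5.
E[V | tails] = (12+7+9+6+3)/5 = 37/5.
By the law of total expectation,
E[V] = (1/3)·(11/5) + (2/3)·(37/5) = 17/3.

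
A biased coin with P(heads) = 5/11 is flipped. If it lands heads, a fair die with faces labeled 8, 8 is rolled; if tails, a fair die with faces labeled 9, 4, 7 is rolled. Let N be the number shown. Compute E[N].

80/11

E[N | heads] = (8+8)/2 = 8.
E[N | tails] = (9+4+7)/3 = 20/3.
By the law of total expectation,
E[N] = (5/11)·(8) + (6/11)·(20/3) = 80/11.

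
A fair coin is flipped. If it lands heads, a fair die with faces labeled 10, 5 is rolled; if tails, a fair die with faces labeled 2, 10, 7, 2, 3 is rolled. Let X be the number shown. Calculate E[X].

123/20

E[X | heads] = (10+5)/2 = 15/2.
E[X | tails] = (2+10+7+2+3)/5 = 24/5.
By the law of total expectation,
E[X] = (1/2)·(15/2) + (1/2)·(24/5) = 123/20.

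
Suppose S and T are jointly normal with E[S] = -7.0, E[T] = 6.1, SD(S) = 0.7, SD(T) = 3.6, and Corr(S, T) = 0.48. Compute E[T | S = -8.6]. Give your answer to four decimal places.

2.1503

The regression of T on S has slope ρ·σ_T/σ_S and passes through (μ_S, μ_T).
E[T | S=-8.6] = 6.1 + (0.48)·(3.6/0.7)·(-8.6 − (-7.0)) = 6.1 + (2.46857)·(-1.6) = 2.1503.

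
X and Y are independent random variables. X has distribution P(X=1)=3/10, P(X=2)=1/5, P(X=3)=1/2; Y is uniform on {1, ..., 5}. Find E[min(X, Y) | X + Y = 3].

P(X + Y = 3) = 1/10.
Summing min(X,Y)·P(x,y) over outcomes with X + Y = 3 gives 1/10.
E[min(X, Y) | X + Y = 3] = (1/10) / (1/10) = 1.

1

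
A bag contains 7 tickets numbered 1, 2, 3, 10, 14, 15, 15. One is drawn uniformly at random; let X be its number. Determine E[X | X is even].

P(X is even) = 3/7.
Σ over the event: 2·1/7 + 10·1/7 + 14·1/7 = 26/7.
E[X | X is even] = (26/7) / (3/7) = 26/3.

26/3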